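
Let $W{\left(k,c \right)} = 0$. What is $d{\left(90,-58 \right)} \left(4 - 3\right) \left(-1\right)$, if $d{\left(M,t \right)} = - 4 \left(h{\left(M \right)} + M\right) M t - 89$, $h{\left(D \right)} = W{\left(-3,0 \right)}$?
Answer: $-1879111$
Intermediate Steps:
$h{\left(D \right)} = 0$
$d{\left(M,t \right)} = -89 - 4 t M^{2}$ ($d{\left(M,t \right)} = - 4 \left(0 + M\right) M t - 89 = - 4 M M t - 89 = - 4 M^{2} t - 89 = - 4 t M^{2} - 89 = -89 - 4 t M^{2}$)
$d{\left(90,-58 \right)} \left(4 - 3\right) \left(-1\right) = \left(-89 - - 232 \cdot 90^{2}\right) \left(4 - 3\right) \left(-1\right) = \left(-89 - \left(-232\right) 8100\right) 1 \left(-1\right) = \left(-89 + 1879200\right) \left(-1\right) = 1879111 \left(-1\right) = -1879111$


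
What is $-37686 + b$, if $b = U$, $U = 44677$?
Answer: $6991$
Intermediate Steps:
$b = 44677$
$-37686 + b = -37686 + 44677 = 6991$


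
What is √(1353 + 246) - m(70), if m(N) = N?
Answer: -70 + √1599 ≈ -30.013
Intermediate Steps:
√(1353 + 246) - m(70) = √(1353 + 246) - 1*70 = √1599 - 70 = -70 + √1599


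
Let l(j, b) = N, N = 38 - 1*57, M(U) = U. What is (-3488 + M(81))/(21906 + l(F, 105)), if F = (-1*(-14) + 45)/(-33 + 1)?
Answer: -3407/21887 ≈ -0.15566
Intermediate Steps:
N = -19 (N = 38 - 57 = -19)
F = -59/32 (F = (14 + 45)/(-32) = 59*(-1/32) = -59/32 ≈ -1.8438)
l(j, b) = -19
(-3488 + M(81))/(21906 + l(F, 105)) = (-3488 + 81)/(21906 - 19) = -3407/21887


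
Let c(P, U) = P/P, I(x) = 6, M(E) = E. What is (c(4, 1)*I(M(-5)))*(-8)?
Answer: -48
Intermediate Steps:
c(P, U) = 1
(c(4, 1)*I(M(-5)))*(-8) = (1*6)*(-8) = 6*(-8) = -48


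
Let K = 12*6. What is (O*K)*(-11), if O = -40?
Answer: 31680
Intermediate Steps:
K = 72
(O*K)*(-11) = -40*72*(-11) = -2880*(-11) = 31680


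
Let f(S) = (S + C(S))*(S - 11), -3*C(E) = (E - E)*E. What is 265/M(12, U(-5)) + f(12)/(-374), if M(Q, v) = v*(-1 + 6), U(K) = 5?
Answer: 9881/935 ≈ 10.568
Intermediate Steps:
C(E) = 0 (C(E) = -(E - E)*E/3 = -0*E = -⅓*0 = 0)
M(Q, v) = 5*v (M(Q, v) = v*5 = 5*v)
f(S) = S*(-11 + S) (f(S) = (S + 0)*(S - 11) = S*(-11 + S))
265/M(12, U(-5)) + f(12)/(-374) = 265/((5*5)) + (12*(-11 + 12))/(-374) = 265/25 + (12*1)*(-1/374) = 265*(1/25) + 12*(-1/374) = 53/5 - 6/187 = 9881/935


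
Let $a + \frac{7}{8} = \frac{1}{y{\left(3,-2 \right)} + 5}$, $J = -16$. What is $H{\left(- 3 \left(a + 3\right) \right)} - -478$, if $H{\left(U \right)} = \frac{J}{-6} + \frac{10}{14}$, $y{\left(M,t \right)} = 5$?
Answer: $\frac{10109}{21} \approx 481.38$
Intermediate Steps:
$a = - \frac{31}{40}$ ($a = - \frac{7}{8} + \frac{1}{5 + 5} = - \frac{7}{8} + \frac{1}{10} = - \frac{31}{40} \approx -0.775$)
$H{\left(U \right)} = \frac{71}{21}$ ($H{\left(U \right)} = - \frac{16}{-6} + \frac{10}{14} = \left(-16\right) \left(- \frac{1}{6}\right) + 10 \cdot \frac{1}{14} = \frac{8}{3} + \frac{5}{7} = \frac{71}{21}$)
$H{\left(- 3 \left(a + 3\right) \right)} - -478 = \frac{71}{21} - -478 = \frac{71}{21} + 478 = \frac{10109}{21}$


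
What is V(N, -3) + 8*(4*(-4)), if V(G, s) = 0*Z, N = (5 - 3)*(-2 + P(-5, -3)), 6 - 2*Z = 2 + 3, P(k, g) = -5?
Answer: -128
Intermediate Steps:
Z = ½ (Z = 3 - (2 + 3)/2 = 3 - ½*5 = 3 - 5/2 = ½ ≈ 0.50000)
N = -14 (N = (5 - 3)*(-2 - 5) = 2*(-7) = -14)
V(G, s) = 0 (V(G, s) = 0*(½) = 0)
V(N, -3) + 8*(4*(-4)) = 0 + 8*(4*(-4)) = 0 + 8*(-16) = 0 - 128 = -128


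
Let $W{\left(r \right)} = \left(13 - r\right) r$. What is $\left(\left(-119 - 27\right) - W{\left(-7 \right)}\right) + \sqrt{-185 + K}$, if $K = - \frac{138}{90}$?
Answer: $-6 + \frac{i \sqrt{41970}}{15} \approx -6.0 + 13.658 i$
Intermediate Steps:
$K = - \frac{23}{15}$ ($K = \left(-138\right) \frac{1}{90} = - \frac{23}{15} \approx -1.5333$)
$W{\left(r \right)} = r \left(13 - r\right)$
$\left(\left(-119 - 27\right) - W{\left(-7 \right)}\right) + \sqrt{-185 + K} = \left(\left(-119 - 27\right) - - 7 \left(13 - -7\right)\right) + \sqrt{-185 - \frac{23}{15}} = \left(\left(-119 - 27\right) - - 7 \left(13 + 7\right)\right) + \sqrt{- \frac{2798}{15}} = \left(-146 - \left(-7\right) 20\right) + \frac{i \sqrt{41970}}{15} = \left(-146 - -140\right) + \frac{i \sqrt{41970}}{15} = \left(-146 + 140\right) + \frac{i \sqrt{41970}}{15} = -6 + \frac{i \sqrt{41970}}{15}$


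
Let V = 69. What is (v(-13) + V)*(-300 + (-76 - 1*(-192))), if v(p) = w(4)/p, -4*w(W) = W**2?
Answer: -165784/13 ≈ -12753.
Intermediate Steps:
w(W) = -W**2/4
v(p) = -4/p (v(p) = (-1/4*4**2)/p = (-1/4*16)/p = -4/p)
(v(-13) + V)*(-300 + (-76 - 1*(-192))) = (-4/(-13) + 69)*(-300 + (-76 - 1*(-192))) = (-4*(-1/13) + 69)*(-300 + (-76 + 192)) = (4/13 + 69)*(-300 + 116) = (901/13)*(-184) = -165784/13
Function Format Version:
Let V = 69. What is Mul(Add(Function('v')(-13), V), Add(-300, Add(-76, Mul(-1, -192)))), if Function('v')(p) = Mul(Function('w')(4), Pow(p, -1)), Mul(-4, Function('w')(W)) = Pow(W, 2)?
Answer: Rational(-165784, 13) ≈ -12753.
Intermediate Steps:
Function('w')(W) = Mul(Rational(-1, 4), Pow(W, 2))
Function('v')(p) = Mul(-4, Pow(p, -1)) (Function('v')(p) = Mul(Mul(Rational(-1, 4), Pow(4, 2)), Pow(p, -1)) = Mul(Mul(Rational(-1, 4), 16), Pow(p, -1)) = Mul(-4, Pow(p, -1)))
Mul(Add(Function('v')(-13), V), Add(-300, Add(-76, Mul(-1, -192)))) = Mul(Add(Mul(-4, Pow(-13, -1)), 69), Add(-300, Add(-76, Mul(-1, -192)))) = Mul(Add(Mul(-4, Rational(-1, 13)), 69), Add(-300, Add(-76, 192))) = Mul(Add(Rational(4, 13), 69), Add(-300, 116)) = Mul(Rational(901, 13), -184) = Rational(-165784, 13)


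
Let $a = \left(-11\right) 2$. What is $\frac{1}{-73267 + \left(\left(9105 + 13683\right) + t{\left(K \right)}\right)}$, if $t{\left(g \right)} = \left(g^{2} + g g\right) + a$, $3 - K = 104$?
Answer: $- \frac{1}{30099} \approx -3.3224 \cdot 10^{-5}$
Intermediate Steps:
$a = -22$
$K = -101$ ($K = 3 - 104 = -101$)
$t{\left(g \right)} = -22 + 2 g^{2}$ ($t{\left(g \right)} = \left(g^{2} + g g\right) - 22 = \left(g^{2} + g^{2}\right) - 22 = 2 g^{2} - 22 = -22 + 2 g^{2}$)
$\frac{1}{-73267 + \left(\left(9105 + 13683\right) + t{\left(K \right)}\right)} = \frac{1}{-73267 + \left(\left(9105 + 13683\right) - \left(22 - 2 \left(-101\right)^{2}\right)\right)} = \frac{1}{-73267 + \left(22788 + \left(-22 + 2 \cdot 10201\right)\right)} = \frac{1}{-73267 + \left(22788 + \left(-22 + 20402\right)\right)} = \frac{1}{-73267 + \left(22788 + 20380\right)} = \frac{1}{-73267 + 43168} = \frac{1}{-30099} = - \frac{1}{30099}$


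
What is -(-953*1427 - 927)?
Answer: 1360858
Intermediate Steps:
-(-953*1427 - 927) = -(-1359931 - 927) = -1*(-1360858) = 1360858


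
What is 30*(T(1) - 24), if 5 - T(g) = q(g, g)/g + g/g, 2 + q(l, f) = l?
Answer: -570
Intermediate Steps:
q(l, f) = -2 + l
T(g) = 4 - (-2 + g)/g (T(g) = 5 - ((-2 + g)/g + g/g) = 5 - ((-2 + g)/g + 1) = 5 - (1 + (-2 + g)/g) = 5 + (-1 - (-2 + g)/g) = 4 - (-2 + g)/g)
30*(T(1) - 24) = 30*((3 + 2/1) - 24) = 30*((3 + 2*1) - 24) = 30*((3 + 2) - 24) = 30*(5 - 24) = 30*(-19) = -570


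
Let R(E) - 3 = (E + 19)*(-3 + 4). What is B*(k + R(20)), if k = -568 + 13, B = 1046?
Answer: -536598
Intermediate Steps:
R(E) = 22 + E (R(E) = 3 + (E + 19)*(-3 + 4) = 3 + (19 + E)*1 = 3 + (19 + E) = 22 + E)
k = -555
B*(k + R(20)) = 1046*(-555 + (22 + 20)) = 1046*(-555 + 42) = 1046*(-513) = -536598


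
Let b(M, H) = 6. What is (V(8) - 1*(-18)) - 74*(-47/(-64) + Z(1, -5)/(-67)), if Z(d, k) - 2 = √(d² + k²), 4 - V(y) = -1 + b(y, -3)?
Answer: -75329/2144 + 74*√26/67 ≈ -29.503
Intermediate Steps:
V(y) = -1 (V(y) = 4 - (-1 + 6) = 4 - 1*5 = 4 - 5 = -1)
Z(d, k) = 2 + √(d² + k²)
(V(8) - 1*(-18)) - 74*(-47/(-64) + Z(1, -5)/(-67)) = (-1 - 1*(-18)) - 74*(-47/(-64) + (2 + √(1² + (-5)²))/(-67)) = (-1 + 18) - 74*(-47*(-1/64) + (2 + √(1 + 25))*(-1/67)) = 17 - 74*(47/64 + (2 + √26)*(-1/67)) = 17 - 74*(47/64 + (-2/67 - √26/67)) = 17 - 74*(3021/4288 - √26/67) = 17 + (-111777/2144 + 74*√26/67) = -75329/2144 + 74*√26/67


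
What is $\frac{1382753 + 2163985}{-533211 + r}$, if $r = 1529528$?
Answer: $\frac{3546738}{996317} \approx 3.5598$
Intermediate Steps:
$\frac{1382753 + 2163985}{-533211 + r} = \frac{1382753 + 2163985}{-533211 + 1529528} = \frac{3546738}{996317}$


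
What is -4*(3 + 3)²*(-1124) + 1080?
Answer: 162936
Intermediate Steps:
-4*(3 + 3)²*(-1124) + 1080 = -4*6²*(-1124) + 1080 = -4*36*(-1124) + 1080 = -144*(-1124) + 1080 = 161856 + 1080 = 162936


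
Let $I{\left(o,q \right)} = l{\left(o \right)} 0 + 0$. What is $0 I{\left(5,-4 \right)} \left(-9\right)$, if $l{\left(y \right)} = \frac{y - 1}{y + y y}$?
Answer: $0$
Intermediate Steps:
$l{\left(y \right)} = \frac{-1 + y}{y + y^{2}}$
$I{\left(o,q \right)} = 0$ ($I{\left(o,q \right)} = \frac{-1 + o}{o \left(1 + o\right)} 0 + 0 = 0 + 0 = 0$)
$0 I{\left(5,-4 \right)} \left(-9\right) = 0 \cdot 0 \left(-9\right) = 0 \left(-9\right) = 0$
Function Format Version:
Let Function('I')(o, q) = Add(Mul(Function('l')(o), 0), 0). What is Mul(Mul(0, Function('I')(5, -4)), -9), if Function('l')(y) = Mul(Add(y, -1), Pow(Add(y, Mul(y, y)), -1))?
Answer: 0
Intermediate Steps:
Function('l')(y) = Mul(Pow(Add(y, Pow(y, 2)), -1), Add(-1, y)) (Function('l')(y) = Mul(Add(-1, y), Pow(Add(y, Pow(y, 2)), -1)) = Mul(Pow(Add(y, Pow(y, 2)), -1), Add(-1, y)))
Function('I')(o, q) = 0 (Function('I')(o, q) = Add(Mul(Mul(Pow(o, -1), Pow(Add(1, o), -1), Add(-1, o)), 0), 0) = Add(0, 0) = 0)
Mul(Mul(0, Function('I')(5, -4)), -9) = Mul(Mul(0, 0), -9) = Mul(0, -9) = 0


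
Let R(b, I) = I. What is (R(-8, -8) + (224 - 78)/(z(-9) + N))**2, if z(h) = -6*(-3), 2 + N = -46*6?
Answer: 1238769/16900 ≈ 73.300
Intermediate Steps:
N = -278 (N = -2 - 46*6 = -2 - 276 = -278)
z(h) = 18
(R(-8, -8) + (224 - 78)/(z(-9) + N))**2 = (-8 + (224 - 78)/(18 - 278))**2 = (-8 + 146/(-260))**2 = (-8 + 146*(-1/260))**2 = (-8 - 73/130)**2 = (-1113/130)**2 = 1238769/16900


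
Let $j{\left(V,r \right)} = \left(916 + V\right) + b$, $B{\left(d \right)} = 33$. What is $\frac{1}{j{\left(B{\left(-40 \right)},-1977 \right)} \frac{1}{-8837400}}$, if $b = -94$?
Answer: $- \frac{589160}{57} \approx -10336.0$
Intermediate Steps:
$j{\left(V,r \right)} = 822 + V$ ($j{\left(V,r \right)} = \left(916 + V\right) - 94 = 822 + V$)
$\frac{1}{j{\left(B{\left(-40 \right)},-1977 \right)} \frac{1}{-8837400}} = \frac{1}{\left(822 + 33\right) \frac{1}{-8837400}} = \frac{1}{855 \left(- \frac{1}{8837400}\right)} = \frac{1}{- \frac{57}{589160}} = - \frac{589160}{57}$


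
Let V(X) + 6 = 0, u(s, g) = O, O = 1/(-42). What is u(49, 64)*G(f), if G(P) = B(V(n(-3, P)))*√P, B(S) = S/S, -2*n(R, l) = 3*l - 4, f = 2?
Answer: -√2/42 ≈ -0.033672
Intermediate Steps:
n(R, l) = 2 - 3*l/2 (n(R, l) = -(3*l - 4)/2 = -(-4 + 3*l)/2 = 2 - 3*l/2)
O = -1/42 ≈ -0.023810
u(s, g) = -1/42
V(X) = -6 (V(X) = -6 + 0 = -6)
B(S) = 1
G(P) = √P (G(P) = 1*√P = √P)
u(49, 64)*G(f) = -√2/42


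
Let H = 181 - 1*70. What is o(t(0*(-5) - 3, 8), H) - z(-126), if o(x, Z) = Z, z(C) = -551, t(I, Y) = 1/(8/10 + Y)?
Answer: 662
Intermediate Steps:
t(I, Y) = 1/(⅘ + Y) (t(I, Y) = 1/(8*(⅒) + Y) = 1/(⅘ + Y))
H = 111 (H = 181 - 70 = 111)
o(t(0*(-5) - 3, 8), H) - z(-126) = 111 - 1*(-551) = 111 + 551 = 662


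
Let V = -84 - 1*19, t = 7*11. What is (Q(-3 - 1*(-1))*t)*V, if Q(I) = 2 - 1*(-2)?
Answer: -31724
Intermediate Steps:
t = 77
V = -103 (V = -84 - 19 = -103)
Q(I) = 4 (Q(I) = 2 + 2 = 4)
(Q(-3 - 1*(-1))*t)*V = (4*77)*(-103) = 308*(-103) = -31724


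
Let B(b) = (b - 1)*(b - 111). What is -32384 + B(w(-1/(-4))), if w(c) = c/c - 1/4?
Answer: -517703/16 ≈ -32356.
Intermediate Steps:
w(c) = ¾ (w(c) = 1 - 1*¼ = 1 - ¼ = ¾)
B(b) = (-1 + b)*(-111 + b)
-32384 + B(w(-1/(-4))) = -32384 + (111 + (¾)² - 112*¾) = -32384 + (111 + 9/16 - 84) = -32384 + 441/16 = -517703/16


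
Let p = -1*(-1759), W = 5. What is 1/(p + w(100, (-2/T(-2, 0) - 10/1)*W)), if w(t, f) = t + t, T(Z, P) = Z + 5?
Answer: 1/1959 ≈ 0.00051046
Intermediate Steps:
T(Z, P) = 5 + Z
w(t, f) = 2*t
p = 1759
1/(p + w(100, (-2/T(-2, 0) - 10/1)*W)) = 1/(1759 + 2*100) = 1/(1759 + 200) = 1/1959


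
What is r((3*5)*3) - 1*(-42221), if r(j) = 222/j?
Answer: 633389/15 ≈ 42226.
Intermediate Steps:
r((3*5)*3) - 1*(-42221) = 222/(((3*5)*3)) - 1*(-42221) = 222/((15*3)) + 42221 = 222/45 + 42221 = 222*(1/45) + 42221 = 74/15 + 42221 = 633389/15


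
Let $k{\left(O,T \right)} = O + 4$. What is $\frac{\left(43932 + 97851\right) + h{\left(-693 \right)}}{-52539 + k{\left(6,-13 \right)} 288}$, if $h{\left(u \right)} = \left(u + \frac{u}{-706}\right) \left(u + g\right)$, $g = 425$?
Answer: $- \frac{38505703}{5843209} \approx -6.5898$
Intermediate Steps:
$k{\left(O,T \right)} = 4 + O$
$h{\left(u \right)} = \frac{705 u \left(425 + u\right)}{706}$ ($h{\left(u \right)} = \left(u + \frac{u}{-706}\right) \left(u + 425\right) = \left(u + u \left(- \frac{1}{706}\right)\right) \left(425 + u\right) = \left(u - \frac{u}{706}\right) \left(425 + u\right) = \frac{705 u}{706} \left(425 + u\right) = \frac{705 u \left(425 + u\right)}{706}$)
$\frac{\left(43932 + 97851\right) + h{\left(-693 \right)}}{-52539 + k{\left(6,-13 \right)} 288} = \frac{\left(43932 + 97851\right) + \frac{705}{706} \left(-693\right) \left(425 - 693\right)}{-52539 + \left(4 + 6\right) 288} = \frac{141783 + \frac{705}{706} \left(-693\right) \left(-268\right)}{-52539 + 10 \cdot 288} = \frac{141783 + \frac{65467710}{353}}{-52539 + 2880} = \frac{115517109}{353 \left(-49659\right)} = \frac{115517109}{353} \left(- \frac{1}{49659}\right) = - \frac{38505703}{5843209}$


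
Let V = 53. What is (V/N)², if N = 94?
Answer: 2809/8836 ≈ 0.31790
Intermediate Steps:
(V/N)² = (53/94)² = 2809/8836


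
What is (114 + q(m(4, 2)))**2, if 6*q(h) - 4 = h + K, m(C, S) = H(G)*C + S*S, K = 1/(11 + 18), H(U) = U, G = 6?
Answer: 431185225/30276 ≈ 14242.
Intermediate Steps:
K = 1/29 ≈ 0.034483
m(C, S) = S**2 + 6*C (m(C, S) = 6*C + S*S = 6*C + S**2 = S**2 + 6*C)
q(h) = 39/58 + h/6 (q(h) = 2/3 + (h + 1/29)/6 = 2/3 + (1/29 + h)/6 = 2/3 + (1/174 + h/6) = 39/58 + h/6)
(114 + q(m(4, 2)))**2 = (114 + (39/58 + (2**2 + 6*4)/6))**2 = (114 + (39/58 + (4 + 24)/6))**2 = (114 + (39/58 + (1/6)*28))**2 = (114 + (39/58 + 14/3))**2 = (114 + 929/174)**2 = (20765/174)**2 = 431185225/30276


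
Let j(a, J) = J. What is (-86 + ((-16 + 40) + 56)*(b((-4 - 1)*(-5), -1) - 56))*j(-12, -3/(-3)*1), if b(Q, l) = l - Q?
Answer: -6646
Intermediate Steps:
(-86 + ((-16 + 40) + 56)*(b((-4 - 1)*(-5), -1) - 56))*j(-12, -3/(-3)*1) = (-86 + ((-16 + 40) + 56)*((-1 - (-4 - 1)*(-5)) - 56))*(-3/(-3)*1) = (-86 + (24 + 56)*((-1 - (-5)*(-5)) - 56))*(-3*(-1/3)*1) = (-86 + 80*((-1 - 1*25) - 56))*(1*1) = (-86 + 80*((-1 - 25) - 56))*1 = (-86 + 80*(-26 - 56))*1 = (-86 + 80*(-82))*1 = (-86 - 6560)*1 = -6646*1 = -6646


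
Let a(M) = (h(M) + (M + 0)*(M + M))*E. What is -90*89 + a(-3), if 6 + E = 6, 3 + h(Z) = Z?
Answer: -8010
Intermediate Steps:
h(Z) = -3 + Z
E = 0 (E = -6 + 6 = 0)
a(M) = 0 (a(M) = ((-3 + M) + (M + 0)*(M + M))*0 = ((-3 + M) + M*(2*M))*0 = ((-3 + M) + 2*M²)*0 = (-3 + M + 2*M²)*0 = 0)
-90*89 + a(-3) = -90*89 + 0 = -8010 + 0 = -8010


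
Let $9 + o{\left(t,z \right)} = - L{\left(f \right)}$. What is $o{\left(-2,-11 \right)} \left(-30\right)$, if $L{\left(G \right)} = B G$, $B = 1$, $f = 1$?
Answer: $300$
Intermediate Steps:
$L{\left(G \right)} = G$ ($L{\left(G \right)} = 1 G = G$)
$o{\left(t,z \right)} = -10$ ($o{\left(t,z \right)} = -9 - 1 = -10$)
$o{\left(-2,-11 \right)} \left(-30\right) = \left(-10\right) \left(-30\right) = 300$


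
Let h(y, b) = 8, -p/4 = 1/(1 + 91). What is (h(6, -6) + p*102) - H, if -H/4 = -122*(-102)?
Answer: 1144930/23 ≈ 49780.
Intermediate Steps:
p = -1/23 (p = -4/(1 + 91) = -4/92 = -4*1/92 = -1/23 ≈ -0.043478)
H = -49776 (H = -(-488)*(-102) = -4*12444 = -49776)
(h(6, -6) + p*102) - H = (8 - 1/23*102) - 1*(-49776) = (8 - 102/23) + 49776 = 82/23 + 49776 = 1144930/23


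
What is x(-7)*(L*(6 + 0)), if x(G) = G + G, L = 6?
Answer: -504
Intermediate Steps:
x(G) = 2*G
x(-7)*(L*(6 + 0)) = (2*(-7))*(6*(6 + 0)) = -84*6 = -14*36 = -504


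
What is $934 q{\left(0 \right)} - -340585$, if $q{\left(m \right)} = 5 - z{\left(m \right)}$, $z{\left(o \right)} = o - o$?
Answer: $345255$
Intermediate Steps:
$z{\left(o \right)} = 0$
$q{\left(m \right)} = 5$ ($q{\left(m \right)} = 5 - 0 = 5 + 0 = 5$)
$934 q{\left(0 \right)} - -340585 = 934 \cdot 5 - -340585 = 4670 + 340585 = 345255$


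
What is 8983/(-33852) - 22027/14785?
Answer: -67574743/38500140 ≈ -1.7552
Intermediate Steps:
8983/(-33852) - 22027/14785 = 8983*(-1/33852) - 22027*1/14785 = -691/2604 - 22027/14785 = -67574743/38500140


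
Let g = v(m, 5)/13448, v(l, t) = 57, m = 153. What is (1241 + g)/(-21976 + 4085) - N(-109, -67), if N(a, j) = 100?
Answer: -24076505825/240598168 ≈ -100.07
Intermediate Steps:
g = 57/13448 ≈ 0.0042385
(1241 + g)/(-21976 + 4085) - N(-109, -67) = (1241 + 57/13448)/(-21976 + 4085) - 1*100 = (16689025/13448)/(-17891) - 100 = (16689025/13448)*(-1/17891) - 100 = -16689025/240598168 - 100 = -24076505825/240598168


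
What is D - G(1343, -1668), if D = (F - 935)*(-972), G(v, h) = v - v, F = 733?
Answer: 196344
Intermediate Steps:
G(v, h) = 0
D = 196344 (D = (733 - 935)*(-972) = -202*(-972) = 196344)
D - G(1343, -1668) = 196344 - 1*0 = 196344 + 0 = 196344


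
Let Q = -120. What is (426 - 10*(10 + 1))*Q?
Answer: -37920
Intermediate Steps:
(426 - 10*(10 + 1))*Q = (426 - 10*(10 + 1))*(-120) = (426 - 10*11)*(-120) = (426 - 110)*(-120) = 316*(-120) = -37920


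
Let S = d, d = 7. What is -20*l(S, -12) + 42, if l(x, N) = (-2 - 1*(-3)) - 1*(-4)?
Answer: -58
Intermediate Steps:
S = 7
l(x, N) = 5 (l(x, N) = (-2 + 3) + 4 = 1 + 4 = 5)
-20*l(S, -12) + 42 = -20*5 + 42 = -100 + 42 = -58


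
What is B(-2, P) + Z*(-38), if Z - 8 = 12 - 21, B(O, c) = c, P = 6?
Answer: 44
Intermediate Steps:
Z = -1 (Z = 8 + (12 - 21) = 8 - 9 = -1)
B(-2, P) + Z*(-38) = 6 - 1*(-38) = 6 + 38 = 44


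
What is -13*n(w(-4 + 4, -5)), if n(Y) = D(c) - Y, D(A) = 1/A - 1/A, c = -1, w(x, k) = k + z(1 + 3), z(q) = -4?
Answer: -117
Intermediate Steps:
w(x, k) = -4 + k (w(x, k) = k - 4 = -4 + k)
D(A) = 0 (D(A) = 1/A - 1/A = 0)
n(Y) = -Y (n(Y) = 0 - Y = -Y)
-13*n(w(-4 + 4, -5)) = -(-13)*(-4 - 5) = -(-13)*(-9) = -13*9 = -117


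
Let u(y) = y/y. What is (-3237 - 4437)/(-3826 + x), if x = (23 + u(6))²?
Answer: 3837/1625 ≈ 2.3612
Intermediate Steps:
u(y) = 1
x = 576 (x = (23 + 1)² = 24² = 576)
(-3237 - 4437)/(-3826 + x) = (-3237 - 4437)/(-3826 + 576) = -7674/(-3250) = -7674*(-1/3250) = 3837/1625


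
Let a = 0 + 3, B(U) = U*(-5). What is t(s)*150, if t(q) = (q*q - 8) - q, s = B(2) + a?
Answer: 7200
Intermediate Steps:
B(U) = -5*U
a = 3
s = -7 (s = -5*2 + 3 = -10 + 3 = -7)
t(q) = -8 + q**2 - q (t(q) = (q**2 - 8) - q = (-8 + q**2) - q = -8 + q**2 - q)
t(s)*150 = (-8 + (-7)**2 - 1*(-7))*150 = (-8 + 49 + 7)*150 = 48*150 = 7200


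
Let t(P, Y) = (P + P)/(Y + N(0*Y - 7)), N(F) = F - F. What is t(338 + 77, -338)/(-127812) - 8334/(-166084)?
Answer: 45021306253/896863066788 ≈ 0.050199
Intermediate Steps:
N(F) = 0
t(P, Y) = 2*P/Y (t(P, Y) = (P + P)/(Y + 0) = (2*P)/Y = 2*P/Y)
t(338 + 77, -338)/(-127812) - 8334/(-166084) = (2*(338 + 77)/(-338))/(-127812) - 8334/(-166084) = (2*415*(-1/338))*(-1/127812) - 8334*(-1/166084) = -415/169*(-1/127812) + 4167/83042 = 415/21600228 + 4167/83042 = 45021306253/896863066788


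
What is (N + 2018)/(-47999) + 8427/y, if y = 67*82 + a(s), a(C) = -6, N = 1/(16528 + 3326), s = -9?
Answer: 557915536237/373565081232 ≈ 1.4935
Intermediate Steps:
N = 1/19854 ≈ 5.0368e-5
y = 5488 (y = 67*82 - 6 = 5494 - 6 = 5488)
(N + 2018)/(-47999) + 8427/y = (1/19854 + 2018)/(-47999) + 8427/5488 = (40065373/19854)*(-1/47999) + 8427*(1/5488) = -40065373/952972146 + 8427/5488 = 557915536237/373565081232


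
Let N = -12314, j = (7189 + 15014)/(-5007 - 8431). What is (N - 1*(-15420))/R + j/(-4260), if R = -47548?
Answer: -14729166253/226827258520 ≈ -0.064936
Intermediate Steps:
j = -22203/13438 (j = 22203/(-13438) = 22203*(-1/13438) = -22203/13438 ≈ -1.6523)
(N - 1*(-15420))/R + j/(-4260) = (-12314 - 1*(-15420))/(-47548) - 22203/13438/(-4260) = (-12314 + 15420)*(-1/47548) - 22203/13438*(-1/4260) = 3106*(-1/47548) + 7401/19081960 = -1553/23774 + 7401/19081960 = -14729166253/226827258520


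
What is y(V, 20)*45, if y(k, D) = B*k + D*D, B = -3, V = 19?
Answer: 15435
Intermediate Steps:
y(k, D) = D² - 3*k (y(k, D) = -3*k + D*D = -3*k + D² = D² - 3*k)
y(V, 20)*45 = (20² - 3*19)*45 = (400 - 57)*45 = 343*45 = 15435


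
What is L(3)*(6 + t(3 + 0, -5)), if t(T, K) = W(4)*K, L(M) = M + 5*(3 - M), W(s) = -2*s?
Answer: 138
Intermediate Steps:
L(M) = 15 - 4*M (L(M) = M + (15 - 5*M) = 15 - 4*M)
t(T, K) = -8*K (t(T, K) = (-2*4)*K = -8*K)
L(3)*(6 + t(3 + 0, -5)) = (15 - 4*3)*(6 - 8*(-5)) = (15 - 12)*(6 + 40) = 3*46 = 138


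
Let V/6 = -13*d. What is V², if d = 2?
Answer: 24336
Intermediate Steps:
V = -156 (V = 6*(-13*2) = 6*(-26) = -156)
V² = (-156)² = 24336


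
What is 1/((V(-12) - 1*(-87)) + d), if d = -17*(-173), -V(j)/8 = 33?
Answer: 1/2764 ≈ 0.00036179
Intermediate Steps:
V(j) = -264 (V(j) = -8*33 = -264)
d = 2941
1/((V(-12) - 1*(-87)) + d) = 1/((-264 - 1*(-87)) + 2941) = 1/((-264 + 87) + 2941) = 1/(-177 + 2941) = 1/2764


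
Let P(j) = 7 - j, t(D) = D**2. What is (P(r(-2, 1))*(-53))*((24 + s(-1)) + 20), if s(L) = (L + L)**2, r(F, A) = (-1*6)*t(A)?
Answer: -33072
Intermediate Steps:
r(F, A) = -6*A**2 (r(F, A) = (-1*6)*A**2 = -6*A**2)
s(L) = 4*L**2 (s(L) = (2*L)**2 = 4*L**2)
(P(r(-2, 1))*(-53))*((24 + s(-1)) + 20) = ((7 - (-6)*1**2)*(-53))*((24 + 4*(-1)**2) + 20) = ((7 - (-6))*(-53))*((24 + 4*1) + 20) = ((7 - 1*(-6))*(-53))*((24 + 4) + 20) = ((7 + 6)*(-53))*(28 + 20) = (13*(-53))*48 = -689*48 = -33072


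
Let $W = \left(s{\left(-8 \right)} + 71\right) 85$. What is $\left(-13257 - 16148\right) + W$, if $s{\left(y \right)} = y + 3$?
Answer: $-23795$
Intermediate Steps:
$s{\left(y \right)} = 3 + y$
$W = 5610$ ($W = \left(\left(3 - 8\right) + 71\right) 85 = \left(-5 + 71\right) 85 = 66 \cdot 85 = 5610$)
$\left(-13257 - 16148\right) + W = \left(-13257 - 16148\right) + 5610 = -29405 + 5610 = -23795$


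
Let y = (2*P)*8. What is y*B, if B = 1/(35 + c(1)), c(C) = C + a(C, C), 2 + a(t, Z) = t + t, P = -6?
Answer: -8/3 ≈ -2.6667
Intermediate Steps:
a(t, Z) = -2 + 2*t (a(t, Z) = -2 + (t + t) = -2 + 2*t)
y = -96 (y = (2*(-6))*8 = -12*8 = -96)
c(C) = -2 + 3*C (c(C) = C + (-2 + 2*C) = -2 + 3*C)
B = 1/36 (B = 1/(35 + (-2 + 3*1)) = 1/(35 + (-2 + 3)) = 1/(35 + 1) = 1/36 ≈ 0.027778)
y*B = -96*1/36 = -8/3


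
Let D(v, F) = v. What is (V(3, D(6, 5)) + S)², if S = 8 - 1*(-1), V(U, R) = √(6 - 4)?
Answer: (9 + √2)² ≈ 108.46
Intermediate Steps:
V(U, R) = √2
S = 9 (S = 8 + 1 = 9)
(V(3, D(6, 5)) + S)² = (√2 + 9)² = (9 + √2)²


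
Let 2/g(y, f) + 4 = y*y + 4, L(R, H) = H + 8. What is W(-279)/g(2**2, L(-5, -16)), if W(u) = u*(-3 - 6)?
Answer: 20088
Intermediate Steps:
L(R, H) = 8 + H
W(u) = -9*u (W(u) = u*(-9) = -9*u)
g(y, f) = 2/y**2 (g(y, f) = 2/(-4 + (y*y + 4)) = 2/(-4 + (y**2 + 4)) = 2/(-4 + (4 + y**2)) = 2/(y**2) = 2/y**2)
W(-279)/g(2**2, L(-5, -16)) = (-9*(-279))/((2/(2**2)**2)) = 2511/((2/4**2)) = 2511/((2*(1/16))) = 2511/(1/8) = 2511*8 = 20088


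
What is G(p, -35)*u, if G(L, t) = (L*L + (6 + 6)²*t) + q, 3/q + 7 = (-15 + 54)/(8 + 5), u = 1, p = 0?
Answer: -20163/4 ≈ -5040.8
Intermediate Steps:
q = -¾ (q = 3/(-7 + (-15 + 54)/(8 + 5)) = 3/(-7 + 39/13) = 3/(-7 + 39*(1/13)) = 3/(-7 + 3) = 3/(-4) = 3*(-¼) = -¾ ≈ -0.75000)
G(L, t) = -¾ + L² + 144*t (G(L, t) = (L*L + (6 + 6)²*t) - ¾ = (L² + 12²*t) - ¾ = (L² + 144*t) - ¾ = -¾ + L² + 144*t)
G(p, -35)*u = (-¾ + 0² + 144*(-35))*1 = (-¾ + 0 - 5040)*1 = -20163/4*1 = -20163/4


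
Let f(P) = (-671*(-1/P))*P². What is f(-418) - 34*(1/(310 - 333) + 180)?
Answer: -6591720/23 ≈ -2.8660e+5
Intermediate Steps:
f(P) = 671*P (f(P) = (-(-671)/P)*P² = (671/P)*P² = 671*P)
f(-418) - 34*(1/(310 - 333) + 180) = 671*(-418) - 34*(1/(310 - 333) + 180) = -280478 - 34*(1/(-23) + 180) = -280478 - 34*(-1/23 + 180) = -280478 - 34*4139/23 = -280478 - 1*140726/23 = -280478 - 140726/23 = -6591720/23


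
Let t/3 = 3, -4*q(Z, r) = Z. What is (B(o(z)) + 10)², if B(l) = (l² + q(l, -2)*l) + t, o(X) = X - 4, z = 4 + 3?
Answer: 10609/16 ≈ 663.06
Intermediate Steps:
q(Z, r) = -Z/4
z = 7
t = 9 (t = 3*3 = 9)
o(X) = -4 + X
B(l) = 9 + 3*l²/4 (B(l) = (l² + (-l/4)*l) + 9 = (l² - l²/4) + 9 = 3*l²/4 + 9 = 9 + 3*l²/4)
(B(o(z)) + 10)² = ((9 + 3*(-4 + 7)²/4) + 10)² = ((9 + (¾)*3²) + 10)² = ((9 + (¾)*9) + 10)² = ((9 + 27/4) + 10)² = (63/4 + 10)² = (103/4)² = 10609/16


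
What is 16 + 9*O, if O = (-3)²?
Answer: 97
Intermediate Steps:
O = 9
16 + 9*O = 16 + 9*9 = 16 + 81 = 97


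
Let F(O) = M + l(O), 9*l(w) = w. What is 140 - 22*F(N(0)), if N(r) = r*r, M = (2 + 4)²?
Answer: -652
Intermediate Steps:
l(w) = w/9
M = 36 (M = 6² = 36)
N(r) = r²
F(O) = 36 + O/9
140 - 22*F(N(0)) = 140 - 22*(36 + (⅑)*0²) = 140 - 22*(36 + (⅑)*0) = 140 - 22*(36 + 0) = 140 - 22*36 = 140 - 792 = -652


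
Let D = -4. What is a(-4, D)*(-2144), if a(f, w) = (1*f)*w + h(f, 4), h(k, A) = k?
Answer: -25728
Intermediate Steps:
a(f, w) = f + f*w (a(f, w) = (1*f)*w + f = f*w + f = f + f*w)
a(-4, D)*(-2144) = -4*(1 - 4)*(-2144) = -4*(-3)*(-2144) = 12*(-2144) = -25728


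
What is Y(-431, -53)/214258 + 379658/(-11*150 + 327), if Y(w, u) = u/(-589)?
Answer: -47912065786877/166959903726 ≈ -286.97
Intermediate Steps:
Y(w, u) = -u/589 (Y(w, u) = u*(-1/589) = -u/589)
Y(-431, -53)/214258 + 379658/(-11*150 + 327) = -1/589*(-53)/214258 + 379658/(-11*150 + 327) = (53/589)*(1/214258) + 379658/(-1650 + 327) = 53/126197962 + 379658/(-1323) = 53/126197962 + 379658*(-1/1323) = 53/126197962 - 379658/1323 = -47912065786877/166959903726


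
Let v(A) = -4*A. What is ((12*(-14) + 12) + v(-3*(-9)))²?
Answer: 69696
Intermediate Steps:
((12*(-14) + 12) + v(-3*(-9)))² = ((12*(-14) + 12) - (-12)*(-9))² = ((-168 + 12) - 4*27)² = (-156 - 108)² = (-264)² = 69696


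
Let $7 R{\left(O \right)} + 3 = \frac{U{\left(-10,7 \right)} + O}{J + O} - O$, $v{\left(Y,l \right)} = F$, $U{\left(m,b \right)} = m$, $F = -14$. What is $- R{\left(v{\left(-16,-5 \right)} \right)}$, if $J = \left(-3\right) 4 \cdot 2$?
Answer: $- \frac{221}{133} \approx -1.6617$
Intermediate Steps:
$v{\left(Y,l \right)} = -14$
$J = -24$ ($J = \left(-12\right) 2 = -24$)
$R{\left(O \right)} = - \frac{3}{7} - \frac{O}{7} + \frac{-10 + O}{7 \left(-24 + O\right)}$ ($R{\left(O \right)} = - \frac{3}{7} + \frac{\frac{-10 + O}{-24 + O} - O}{7} = - \frac{3}{7} + \frac{- O + \frac{-10 + O}{-24 + O}}{7} = - \frac{3}{7} - \left(\frac{O}{7} - \frac{-10 + O}{7 \left(-24 + O\right)}\right) = - \frac{3}{7} - \frac{O}{7} + \frac{-10 + O}{7 \left(-24 + O\right)}$)
$- R{\left(v{\left(-16,-5 \right)} \right)} = - \frac{62 - \left(-14\right)^{2} + 22 \left(-14\right)}{7 \left(-24 - 14\right)} = - \frac{62 - 196 - 308}{7 \left(-38\right)} = - \frac{\left(-1\right) \left(62 - 196 - 308\right)}{7 \cdot 38} = - \frac{\left(-1\right) \left(-442\right)}{7 \cdot 38} = \left(-1\right) \frac{221}{133} = - \frac{221}{133}$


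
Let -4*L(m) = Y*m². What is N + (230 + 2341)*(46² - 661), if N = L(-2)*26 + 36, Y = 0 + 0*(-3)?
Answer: 3740841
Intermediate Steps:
Y = 0 (Y = 0 + 0 = 0)
L(m) = 0 (L(m) = -0*m² = -¼*0 = 0)
N = 36 (N = 0*26 + 36 = 0 + 36 = 36)
N + (230 + 2341)*(46² - 661) = 36 + (230 + 2341)*(46² - 661) = 36 + 2571*(2116 - 661) = 36 + 2571*1455 = 36 + 3740805 = 3740841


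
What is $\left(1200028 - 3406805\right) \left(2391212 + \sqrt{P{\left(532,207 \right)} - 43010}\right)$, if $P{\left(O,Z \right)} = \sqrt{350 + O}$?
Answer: $-5276871643724 - 2206777 i \sqrt{43010 - 21 \sqrt{2}} \approx -5.2769 \cdot 10^{12} - 4.575 \cdot 10^{8} i$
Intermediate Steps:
$\left(1200028 - 3406805\right) \left(2391212 + \sqrt{P{\left(532,207 \right)} - 43010}\right) = \left(1200028 - 3406805\right) \left(2391212 + \sqrt{\sqrt{350 + 532} - 43010}\right) = - 2206777 \left(2391212 + \sqrt{\sqrt{882} - 43010}\right) = - 2206777 \left(2391212 + \sqrt{21 \sqrt{2} - 43010}\right) = - 2206777 \left(2391212 + \sqrt{-43010 + 21 \sqrt{2}}\right) = -5276871643724 - 2206777 \sqrt{-43010 + 21 \sqrt{2}}$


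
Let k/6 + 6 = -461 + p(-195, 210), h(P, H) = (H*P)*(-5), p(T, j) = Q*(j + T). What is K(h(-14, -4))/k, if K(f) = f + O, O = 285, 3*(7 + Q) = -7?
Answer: -5/3642 ≈ -0.0013729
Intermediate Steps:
Q = -28/3 (Q = -7 + (⅓)*(-7) = -7 - 7/3 = -28/3 ≈ -9.3333)
p(T, j) = -28*T/3 - 28*j/3 (p(T, j) = -28*(j + T)/3 = -28*(T + j)/3 = -28*T/3 - 28*j/3)
h(P, H) = -5*H*P
K(f) = 285 + f (K(f) = f + 285 = 285 + f)
k = -3642 (k = -36 + 6*(-461 + (-28/3*(-195) - 28/3*210)) = -36 + 6*(-461 + (1820 - 1960)) = -36 + 6*(-461 - 140) = -36 + 6*(-601) = -36 - 3606 = -3642)
K(h(-14, -4))/k = (285 - 5*(-4)*(-14))/(-3642) = (285 - 280)*(-1/3642) = 5*(-1/3642) = -5/3642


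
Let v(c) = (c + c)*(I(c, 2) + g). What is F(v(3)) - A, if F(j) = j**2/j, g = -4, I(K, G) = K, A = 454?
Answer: -460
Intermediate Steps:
v(c) = 2*c*(-4 + c) (v(c) = (c + c)*(c - 4) = (2*c)*(-4 + c) = 2*c*(-4 + c))
F(j) = j
F(v(3)) - A = 2*3*(-4 + 3) - 1*454 = 2*3*(-1) - 454 = -6 - 454 = -460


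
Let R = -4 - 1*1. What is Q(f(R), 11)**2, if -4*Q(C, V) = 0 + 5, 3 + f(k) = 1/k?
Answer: 25/16 ≈ 1.5625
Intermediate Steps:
R = -5 (R = -4 - 1 = -5)
f(k) = -3 + 1/k
Q(C, V) = -5/4 (Q(C, V) = -(0 + 5)/4 = -1/4*5 = -5/4)
Q(f(R), 11)**2 = (-5/4)**2 = 25/16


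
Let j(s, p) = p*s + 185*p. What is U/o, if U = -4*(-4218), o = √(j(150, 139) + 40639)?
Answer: 2812*√129/559 ≈ 57.135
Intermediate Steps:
j(s, p) = 185*p + p*s
o = 26*√129 (o = √(139*(185 + 150) + 40639) = √(139*335 + 40639) = √(46565 + 40639) = √87204 = 26*√129 ≈ 295.30)
U = 16872
U/o = 16872/((26*√129)) = 16872*(√129/3354) = 2812*√129/559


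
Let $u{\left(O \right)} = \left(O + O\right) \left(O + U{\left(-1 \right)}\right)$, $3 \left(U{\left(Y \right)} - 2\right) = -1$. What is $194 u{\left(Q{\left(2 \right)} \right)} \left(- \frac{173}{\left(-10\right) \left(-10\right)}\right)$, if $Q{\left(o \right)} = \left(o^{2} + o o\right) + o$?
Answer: $- \frac{234934}{3} \approx -78311.0$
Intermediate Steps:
$U{\left(Y \right)} = \frac{5}{3}$ ($U{\left(Y \right)} = 2 + \frac{1}{3} \left(-1\right) = 2 - \frac{1}{3} = \frac{5}{3}$)
$Q{\left(o \right)} = o + 2 o^{2}$ ($Q{\left(o \right)} = \left(o^{2} + o^{2}\right) + o = 2 o^{2} + o = o + 2 o^{2}$)
$u{\left(O \right)} = 2 O \left(\frac{5}{3} + O\right)$ ($u{\left(O \right)} = \left(O + O\right) \left(O + \frac{5}{3}\right) = 2 O \left(\frac{5}{3} + O\right)$)
$194 u{\left(Q{\left(2 \right)} \right)} \left(- \frac{173}{\left(-10\right) \left(-10\right)}\right) = 194 \frac{2 \cdot 2 \left(1 + 2 \cdot 2\right) \left(5 + 3 \cdot 2 \left(1 + 2 \cdot 2\right)\right)}{3} \left(- \frac{173}{\left(-10\right) \left(-10\right)}\right) = 194 \frac{2 \cdot 2 \left(1 + 4\right) \left(5 + 3 \cdot 2 \left(1 + 4\right)\right)}{3} \left(- \frac{173}{100}\right) = 194 \frac{2 \cdot 2 \cdot 5 \left(5 + 3 \cdot 2 \cdot 5\right)}{3} \left(\left(-173\right) \frac{1}{100}\right) = 194 \cdot \frac{2}{3} \cdot 10 \left(5 + 3 \cdot 10\right) \left(- \frac{173}{100}\right) = 194 \cdot \frac{2}{3} \cdot 10 \left(5 + 30\right) \left(- \frac{173}{100}\right) = 194 \cdot \frac{2}{3} \cdot 10 \cdot 35 \left(- \frac{173}{100}\right) = 194 \cdot \frac{700}{3} \left(- \frac{173}{100}\right) = \frac{135800}{3} \left(- \frac{173}{100}\right) = - \frac{234934}{3}$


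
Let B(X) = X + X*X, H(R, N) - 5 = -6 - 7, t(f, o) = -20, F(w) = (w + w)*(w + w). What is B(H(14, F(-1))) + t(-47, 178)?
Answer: 36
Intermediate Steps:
F(w) = 4*w² (F(w) = (2*w)*(2*w) = 4*w²)
H(R, N) = -8 (H(R, N) = 5 + (-6 - 7) = 5 - 13 = -8)
B(X) = X + X²
B(H(14, F(-1))) + t(-47, 178) = -8*(1 - 8) - 20 = -8*(-7) - 20 = 56 - 20 = 36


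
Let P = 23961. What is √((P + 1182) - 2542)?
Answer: √22601 ≈ 150.34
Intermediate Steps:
√((P + 1182) - 2542) = √((23961 + 1182) - 2542) = √(25143 - 2542) = √22601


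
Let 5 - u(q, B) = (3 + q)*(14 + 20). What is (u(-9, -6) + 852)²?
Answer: 1125721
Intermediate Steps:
u(q, B) = -97 - 34*q (u(q, B) = 5 - (3 + q)*(14 + 20) = 5 - (3 + q)*34 = 5 - (102 + 34*q) = 5 + (-102 - 34*q) = -97 - 34*q)
(u(-9, -6) + 852)² = ((-97 - 34*(-9)) + 852)² = ((-97 + 306) + 852)² = (209 + 852)² = 1061² = 1125721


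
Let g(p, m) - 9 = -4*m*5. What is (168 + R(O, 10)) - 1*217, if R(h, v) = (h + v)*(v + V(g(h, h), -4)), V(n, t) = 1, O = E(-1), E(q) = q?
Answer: 50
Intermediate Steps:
g(p, m) = 9 - 20*m (g(p, m) = 9 - 4*m*5 = 9 - 20*m)
O = -1
R(h, v) = (1 + v)*(h + v) (R(h, v) = (h + v)*(v + 1) = (h + v)*(1 + v) = (1 + v)*(h + v))
(168 + R(O, 10)) - 1*217 = (168 + (-1 + 10 + 10² - 1*10)) - 1*217 = (168 + (-1 + 10 + 100 - 10)) - 217 = (168 + 99) - 217 = 267 - 217 = 50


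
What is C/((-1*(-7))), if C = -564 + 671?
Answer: 107/7 ≈ 15.286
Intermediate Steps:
C = 107
C/((-1*(-7))) = 107/(-1*(-7)) = 107/7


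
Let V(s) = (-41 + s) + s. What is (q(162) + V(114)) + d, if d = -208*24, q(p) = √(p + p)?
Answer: -4787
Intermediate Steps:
q(p) = √2*√p (q(p) = √(2*p) = √2*√p)
d = -4992
V(s) = -41 + 2*s
(q(162) + V(114)) + d = (√2*√162 + (-41 + 2*114)) - 4992 = (√2*(9*√2) + (-41 + 228)) - 4992 = (18 + 187) - 4992 = 205 - 4992 = -4787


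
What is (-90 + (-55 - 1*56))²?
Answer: 40401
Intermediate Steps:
(-90 + (-55 - 1*56))² = (-90 + (-55 - 56))² = (-90 - 111)² = (-201)² = 40401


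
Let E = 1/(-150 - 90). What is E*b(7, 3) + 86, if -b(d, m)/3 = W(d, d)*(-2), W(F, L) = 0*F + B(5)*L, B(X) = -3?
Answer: 3461/40 ≈ 86.525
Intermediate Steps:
W(F, L) = -3*L (W(F, L) = 0*F - 3*L = 0 - 3*L = -3*L)
b(d, m) = -18*d (b(d, m) = -3*(-3*d)*(-2) = -18*d)
E = -1/240 (E = 1/(-240) = -1/240 ≈ -0.0041667)
E*b(7, 3) + 86 = -(-3)*7/40 + 86 = -1/240*(-126) + 86 = 21/40 + 86 = 3461/40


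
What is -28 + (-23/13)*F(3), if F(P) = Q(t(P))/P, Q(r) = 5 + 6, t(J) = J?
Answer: -1345/39 ≈ -34.487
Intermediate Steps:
Q(r) = 11
F(P) = 11/P
-28 + (-23/13)*F(3) = -28 + (-23/13)*(11/3) = -28 + (-23*1/13)*(11*(⅓)) = -28 - 23/13*11/3 = -28 - 253/39 = -1345/39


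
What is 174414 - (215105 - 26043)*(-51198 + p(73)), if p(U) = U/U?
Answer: 9679581628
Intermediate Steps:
p(U) = 1
174414 - (215105 - 26043)*(-51198 + p(73)) = 174414 - (215105 - 26043)*(-51198 + 1) = 174414 - 189062*(-51197) = 174414 - 1*(-9679407214) = 174414 + 9679407214 = 9679581628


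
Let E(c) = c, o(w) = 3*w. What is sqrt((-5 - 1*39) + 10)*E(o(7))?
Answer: 21*I*sqrt(34) ≈ 122.45*I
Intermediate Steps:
sqrt((-5 - 1*39) + 10)*E(o(7)) = sqrt((-5 - 1*39) + 10)*(3*7) = sqrt((-5 - 39) + 10)*21 = sqrt(-44 + 10)*21 = sqrt(-34)*21 = (I*sqrt(34))*21 = 21*I*sqrt(34)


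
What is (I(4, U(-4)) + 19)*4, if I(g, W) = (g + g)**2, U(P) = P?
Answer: 332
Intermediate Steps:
I(g, W) = 4*g**2 (I(g, W) = (2*g)**2 = 4*g**2)
(I(4, U(-4)) + 19)*4 = (4*4**2 + 19)*4 = (4*16 + 19)*4 = (64 + 19)*4 = 83*4 = 332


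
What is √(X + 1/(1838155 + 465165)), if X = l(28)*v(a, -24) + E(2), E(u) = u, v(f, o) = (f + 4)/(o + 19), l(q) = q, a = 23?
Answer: 3*I*√21987450684410/1151660 ≈ 12.215*I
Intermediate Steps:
v(f, o) = (4 + f)/(19 + o)
X = -746/5 (X = 28*((4 + 23)/(19 - 24)) + 2 = 28*(27/(-5)) + 2 = 28*(-⅕*27) + 2 = 28*(-27/5) + 2 = -756/5 + 2 = -746/5 ≈ -149.20)
√(X + 1/(1838155 + 465165)) = √(-746/5 + 1/(1838155 + 465165)) = √(-746/5 + 1/2303320) = √(-343655343/2303320) = 3*I*√21987450684410/1151660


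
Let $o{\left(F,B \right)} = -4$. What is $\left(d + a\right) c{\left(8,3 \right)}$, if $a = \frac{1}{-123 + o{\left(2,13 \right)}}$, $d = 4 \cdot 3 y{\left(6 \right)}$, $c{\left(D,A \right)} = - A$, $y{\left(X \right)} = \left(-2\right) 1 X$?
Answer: $\frac{54867}{127} \approx 432.02$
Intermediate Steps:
$y{\left(X \right)} = - 2 X$
$d = -144$ ($d = 4 \cdot 3 \left(\left(-2\right) 6\right) = 12 \left(-12\right) = -144$)
$a = - \frac{1}{127}$ ($a = \frac{1}{-123 - 4} = \frac{1}{-127} = - \frac{1}{127} \approx -0.007874$)
$\left(d + a\right) c{\left(8,3 \right)} = \left(-144 - \frac{1}{127}\right) \left(\left(-1\right) 3\right) = \left(- \frac{18289}{127}\right) \left(-3\right) = \frac{54867}{127}$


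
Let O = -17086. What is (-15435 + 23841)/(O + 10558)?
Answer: -1401/1088 ≈ -1.2877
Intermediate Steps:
(-15435 + 23841)/(O + 10558) = (-15435 + 23841)/(-17086 + 10558) = 8406/(-6528) = 8406*(-1/6528) = -1401/1088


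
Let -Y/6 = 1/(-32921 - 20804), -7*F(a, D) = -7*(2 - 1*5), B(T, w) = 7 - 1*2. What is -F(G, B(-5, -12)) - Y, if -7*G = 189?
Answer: 161169/53725 ≈ 2.9999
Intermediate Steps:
G = -27 (G = -⅐*189 = -27)
B(T, w) = 5 (B(T, w) = 7 - 2 = 5)
F(a, D) = -3 (F(a, D) = -(-1)*(2 - 1*5) = -(-1)*(2 - 5) = -(-1)*(-3) = -⅐*21 = -3)
Y = 6/53725 (Y = -6/(-32921 - 20804) = -6/(-53725) = -6*(-1/53725) = 6/53725 ≈ 0.00011168)
-F(G, B(-5, -12)) - Y = -1*(-3) - 1*6/53725 = 3 - 6/53725 = 161169/53725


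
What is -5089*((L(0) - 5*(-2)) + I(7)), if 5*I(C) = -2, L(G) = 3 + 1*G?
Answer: -320607/5 ≈ -64121.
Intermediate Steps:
L(G) = 3 + G
I(C) = -⅖ (I(C) = (⅕)*(-2) = -⅖)
-5089*((L(0) - 5*(-2)) + I(7)) = -5089*(((3 + 0) - 5*(-2)) - ⅖) = -5089*((3 + 10) - ⅖) = -5089*(13 - ⅖) = -5089*63/5 = -320607/5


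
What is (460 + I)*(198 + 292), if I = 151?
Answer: 299390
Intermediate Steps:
(460 + I)*(198 + 292) = (460 + 151)*(198 + 292) = 611*490 = 299390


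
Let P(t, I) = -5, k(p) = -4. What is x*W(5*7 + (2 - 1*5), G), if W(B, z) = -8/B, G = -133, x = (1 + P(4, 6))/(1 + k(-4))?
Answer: -1/3 ≈ -0.33333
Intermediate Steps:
x = 4/3 (x = (1 - 5)/(1 - 4) = -4/(-3) = -4*(-1/3) = 4/3 ≈ 1.3333)
x*W(5*7 + (2 - 1*5), G) = 4*(-8/(5*7 + (2 - 1*5)))/3 = 4*(-8/(35 + (2 - 5)))/3 = 4*(-8/(35 - 3))/3 = 4*(-8/32)/3 = 4*(-8*1/32)/3 = (4/3)*(-1/4) = -1/3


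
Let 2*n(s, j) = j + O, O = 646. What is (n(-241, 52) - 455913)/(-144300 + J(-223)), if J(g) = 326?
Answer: 227782/71987 ≈ 3.1642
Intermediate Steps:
n(s, j) = 323 + j/2 (n(s, j) = (j + 646)/2 = (646 + j)/2 = 323 + j/2)
(n(-241, 52) - 455913)/(-144300 + J(-223)) = ((323 + (½)*52) - 455913)/(-144300 + 326) = ((323 + 26) - 455913)/(-143974) = (349 - 455913)*(-1/143974) = -455564*(-1/143974) = 227782/71987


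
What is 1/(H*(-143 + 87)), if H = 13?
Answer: -1/728 ≈ -0.0013736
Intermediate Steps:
1/(H*(-143 + 87)) = 1/(13*(-143 + 87)) = 1/(13*(-56)) = 1/(-728) = -1/728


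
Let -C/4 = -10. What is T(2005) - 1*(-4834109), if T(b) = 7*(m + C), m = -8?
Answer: 4834333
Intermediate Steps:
C = 40 (C = -4*(-10) = 40)
T(b) = 224 (T(b) = 7*(-8 + 40) = 7*32 = 224)
T(2005) - 1*(-4834109) = 224 - 1*(-4834109) = 224 + 4834109 = 4834333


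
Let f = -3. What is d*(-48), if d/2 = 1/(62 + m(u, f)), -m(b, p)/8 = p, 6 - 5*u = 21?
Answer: -48/43 ≈ -1.1163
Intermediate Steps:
u = -3 (u = 6/5 - ⅕*21 = 6/5 - 21/5 = -3)
m(b, p) = -8*p
d = 1/43 (d = 2/(62 - 8*(-3)) = 2/(62 + 24) = 2/86 = 2*(1/86) = 1/43 ≈ 0.023256)
d*(-48) = (1/43)*(-48) = -48/43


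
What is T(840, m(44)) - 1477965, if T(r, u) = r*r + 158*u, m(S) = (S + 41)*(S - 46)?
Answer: -799225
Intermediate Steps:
m(S) = (-46 + S)*(41 + S) (m(S) = (41 + S)*(-46 + S) = (-46 + S)*(41 + S))
T(r, u) = r² + 158*u
T(840, m(44)) - 1477965 = (840² + 158*(-1886 + 44² - 5*44)) - 1477965 = (705600 + 158*(-1886 + 1936 - 220)) - 1477965 = (705600 + 158*(-170)) - 1477965 = (705600 - 26860) - 1477965 = 678740 - 1477965 = -799225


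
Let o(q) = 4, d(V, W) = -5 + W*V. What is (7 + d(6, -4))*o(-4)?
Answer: -88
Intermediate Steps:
d(V, W) = -5 + V*W
(7 + d(6, -4))*o(-4) = (7 + (-5 + 6*(-4)))*4 = (7 + (-5 - 24))*4 = (7 - 29)*4 = -22*4 = -88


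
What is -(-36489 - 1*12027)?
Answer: 48516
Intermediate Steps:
-(-36489 - 1*12027) = -(-36489 - 12027) = -1*(-48516) = 48516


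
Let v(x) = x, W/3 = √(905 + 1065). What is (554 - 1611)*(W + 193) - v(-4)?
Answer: -203997 - 3171*√1970 ≈ -3.4474e+5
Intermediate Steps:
W = 3*√1970 (W = 3*√(905 + 1065) = 3*√1970 ≈ 133.15)
(554 - 1611)*(W + 193) - v(-4) = (554 - 1611)*(3*√1970 + 193) - 1*(-4) = -1057*(193 + 3*√1970) + 4 = (-204001 - 3171*√1970) + 4 = -203997 - 3171*√1970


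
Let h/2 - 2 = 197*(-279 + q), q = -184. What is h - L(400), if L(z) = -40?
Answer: -182378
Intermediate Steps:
h = -182418 (h = 4 + 2*(197*(-279 - 184)) = 4 + 2*(197*(-463)) = 4 + 2*(-91211) = 4 - 182422 = -182418)
h - L(400) = -182418 - 1*(-40) = -182418 + 40 = -182378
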